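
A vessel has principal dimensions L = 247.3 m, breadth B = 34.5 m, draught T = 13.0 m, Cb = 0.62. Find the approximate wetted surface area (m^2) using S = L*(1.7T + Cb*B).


Formula: S = 1.7*L*T + V/T with V = Cb*L*B*T, i.e. S = L * (1.7*T + Cb*B)
Step 1 — 1.7*T = 1.7 * 13.0 = 22.1 m
Step 2 — Cb*B = 0.62 * 34.5 = 21.39 m
Step 3 — 1.7*T + Cb*B = 22.1 + 21.39 = 43.49 m
Step 4 — S = 247.3 * 43.49 ≈ 10755 m^2 (5 s.f.)

10755 m^2


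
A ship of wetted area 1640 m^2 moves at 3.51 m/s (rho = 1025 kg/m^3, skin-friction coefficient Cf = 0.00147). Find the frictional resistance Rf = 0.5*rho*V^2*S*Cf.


Formula: Rf = 0.5 * rho * V^2 * S * Cf
Step 1 — V^2 = 3.51^2 = 12.3201
Step 2 — 0.5 * rho * V^2 = 0.5 * 1025 * 12.3201 = 6314.05125
Step 3 — Rf = 6314.05125 * 1640 * 0.00147 ≈ 15222 N (5 s.f.)

15222 N


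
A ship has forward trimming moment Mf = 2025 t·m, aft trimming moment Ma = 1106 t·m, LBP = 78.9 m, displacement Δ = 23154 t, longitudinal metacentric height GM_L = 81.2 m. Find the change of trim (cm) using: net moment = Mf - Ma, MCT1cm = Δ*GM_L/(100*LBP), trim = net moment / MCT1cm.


Formula: net trimming moment = Mf - Ma; MCT1cm = Δ*GM_L/(100*LBP); trim = net moment / MCT1cm
Step 1 — net trimming moment = 2025 - 1106 = 919 t·m
Step 2 — MCT1cm = 23154 * 81.2 / (100 * 78.9) = 238.2896 t·m/cm
Step 3 — trim = 919 / 238.2896 ≈ 3.8567 cm (5 s.f.)

3.8567 cm


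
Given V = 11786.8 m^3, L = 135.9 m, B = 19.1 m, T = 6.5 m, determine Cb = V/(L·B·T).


Formula: Cb = V / (L * B * T)
Step 1 — L * B * T = 135.9 * 19.1 * 6.5 = 16871.985 m^3
Step 2 — Cb = 11786.8 / 16871.985 ≈ 0.69860 (5 s.f.)

0.69860


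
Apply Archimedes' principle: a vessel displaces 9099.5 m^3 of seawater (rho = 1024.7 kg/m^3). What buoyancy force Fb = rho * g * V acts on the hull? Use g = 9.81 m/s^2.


Formula: Fb = rho * g * V
Substituting: Fb = 1024.7 * 9.81 * 9099.5
Intermediate: 1024.7 * 9.81 = 10052.307
Result: Fb = 10052.307 * 9099.5 ≈ 91471000 N (5 s.f.)

91471000 N


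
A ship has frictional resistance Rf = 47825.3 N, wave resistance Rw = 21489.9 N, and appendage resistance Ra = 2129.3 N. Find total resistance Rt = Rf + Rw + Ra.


Formula: Rt = Rf + Rw + Ra
Substituting: Rt = 47825.3 + 21489.9 + 2129.3
Result: Rt = 71444.5 N

71444.5 N


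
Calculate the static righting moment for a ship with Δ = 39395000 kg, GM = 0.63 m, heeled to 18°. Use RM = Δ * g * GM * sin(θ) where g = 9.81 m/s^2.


Formula: GZ = GM * sin(theta); RM = disp * g * GZ
Step 1 — GZ = 0.63 * sin(18°) = 0.63 * 0.309017 = 0.194681 m
Step 2 — RM = 39395000 * 9.81 * 0.194681 ≈ 75237000 N·m (5 s.f.)

75237000 N·m


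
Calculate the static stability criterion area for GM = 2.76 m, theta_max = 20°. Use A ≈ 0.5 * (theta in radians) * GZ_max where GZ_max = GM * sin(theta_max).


Formula: GZ_max = GM * sin(theta); Area = 0.5 * theta_rad * GZ_max
Step 1 — GZ_max = 2.76 * sin(20°) = 2.76 * 0.34202 = 0.943975 m
Step 2 — theta_rad = 20 * pi/180 = 0.349066 rad
Step 3 — Area = 0.5 * 0.349066 * 0.943975 ≈ 0.16475 m·rad (5 s.f.)

0.16475 m·rad


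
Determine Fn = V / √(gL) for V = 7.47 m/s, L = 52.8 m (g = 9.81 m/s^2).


Formula: Fn = V / sqrt(g * L)
Step 1 — g * L = 9.81 * 52.8 = 517.968
Step 2 — sqrt(g * L) = sqrt(517.968) = 22.75891
Step 3 — Fn = 7.47 / 22.75891 ≈ 0.32822 (5 s.f.)

0.32822


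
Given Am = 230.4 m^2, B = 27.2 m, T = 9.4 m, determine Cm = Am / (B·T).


Formula: Cm = Am / (B * T)
Step 1 — B * T = 27.2 * 9.4 = 255.68 m^2
Step 2 — Cm = 230.4 / 255.68 ≈ 0.90113 (5 s.f.)

0.90113


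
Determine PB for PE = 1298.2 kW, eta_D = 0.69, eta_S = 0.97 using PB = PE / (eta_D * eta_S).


Formula: PB = PE / (eta_D * eta_S)
Step 1 — combined efficiency = eta_D * eta_S = 0.69 * 0.97 = 0.6693
Step 2 — PB = 1298.2 / 0.6693 ≈ 1939.6 kW (5 s.f.)

1939.6 kW


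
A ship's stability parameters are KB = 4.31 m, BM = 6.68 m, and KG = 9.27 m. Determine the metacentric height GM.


Formula: GM = KB + BM - KG
Step 1 — KM = KB + BM = 4.31 + 6.68 = 10.99 m
Step 2 — GM = KM - KG = 10.99 - 9.27 = 1.72 m

1.72 m


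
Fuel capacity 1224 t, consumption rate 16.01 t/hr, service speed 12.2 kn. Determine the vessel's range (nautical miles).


Formula: endurance = fuel / rate; range = endurance * speed
Step 1 — endurance = 1224 / 16.01 = 76.4522 hours
Step 2 — range = 76.4522 * 12.2 ≈ 932.72 nautical miles (5 s.f.)

932.72 NM


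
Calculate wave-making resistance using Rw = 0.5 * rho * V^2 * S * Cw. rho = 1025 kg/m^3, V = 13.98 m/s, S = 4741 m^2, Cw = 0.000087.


Formula: Rw = 0.5 * rho * V^2 * S * Cw
Step 1 — V^2 = 13.98^2 = 195.4404
Step 2 — 0.5 * rho * V^2 = 0.5 * 1025 * 195.4404 = 100163.205
Step 3 — Rw = 100163.205 * 4741 * 0.000087 ≈ 41314 N (5 s.f.)

41314 N


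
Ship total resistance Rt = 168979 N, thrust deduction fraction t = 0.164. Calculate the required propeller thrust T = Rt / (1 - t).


Formula: T = Rt / (1 - t)
Step 1 — (1 - t) = 1 - 0.164 = 0.836
Step 2 — T = 168979 / 0.836 ≈ 202130 N (5 s.f.)

202130 N


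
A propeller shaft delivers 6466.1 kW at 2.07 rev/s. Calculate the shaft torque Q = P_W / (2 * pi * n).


Formula: Q = P_W / (2 * pi * n)
Step 1 — P_W = 6466.1 kW * 1000 = 6466100.0 W
Step 2 — 2 * pi * n = 2 * pi * 2.07 = 13.006194
Step 3 — Q = 6466100.0 / 13.006194 ≈ 497160 N·m (5 s.f.)

497160 N·m


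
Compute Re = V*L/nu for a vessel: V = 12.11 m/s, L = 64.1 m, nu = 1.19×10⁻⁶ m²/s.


Formula: Re = V * L / nu
Step 1 — V * L = 12.11 * 64.1 = 776.251 m^2/s
Step 2 — Re = 776.251 / 1.19e-6 = 6.52e+08

6.52e+08


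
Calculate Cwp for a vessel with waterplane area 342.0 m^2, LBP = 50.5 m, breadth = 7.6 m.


Formula: Cwp = Aw / (L * B)
Step 1 — L * B = 50.5 * 7.6 = 383.8 m^2
Step 2 — Cwp = 342.0 / 383.8 ≈ 0.89109 (5 s.f.)

0.89109


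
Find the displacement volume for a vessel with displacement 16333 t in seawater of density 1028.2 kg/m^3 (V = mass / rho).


Formula: V = mass / rho
Step 1 — convert tonnes to kg: 16333 t * 1000 = 16333000 kg
Step 2 — V = 16333000 / 1028.2 ≈ 15885 m^3 (5 s.f.)

15885 m^3


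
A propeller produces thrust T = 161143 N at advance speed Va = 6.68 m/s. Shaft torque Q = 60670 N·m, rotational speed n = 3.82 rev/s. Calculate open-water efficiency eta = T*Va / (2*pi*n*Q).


Formula: eta = T * Va / (2 * pi * n * Q)
Step 1 — numerator = T * Va = 161143 * 6.68 = 1076435.24
Step 2 — 2 * pi * n = 2 * pi * 3.82 = 24.001768
Step 3 — denominator = 24.001768 * 60670 = 1456187.26
Step 4 — eta = 1076435.24 / 1456187.26 ≈ 0.73921 (5 s.f.)

0.73921


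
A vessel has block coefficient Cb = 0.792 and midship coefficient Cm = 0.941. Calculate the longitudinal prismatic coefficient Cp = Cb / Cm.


Formula: Cp = Cb / Cm
Substituting: Cp = 0.792 / 0.941
Result: Cp ≈ 0.84166 (5 s.f.)

0.84166


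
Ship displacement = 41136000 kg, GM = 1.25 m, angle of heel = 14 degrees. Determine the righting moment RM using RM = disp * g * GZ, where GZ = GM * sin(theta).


Formula: GZ = GM * sin(theta); RM = disp * g * GZ
Step 1 — GZ = 1.25 * sin(14°) = 1.25 * 0.241922 = 0.302403 m
Step 2 — RM = 41136000 * 9.81 * 0.302403 ≈ 122030000 N·m (5 s.f.)

122030000 N·m


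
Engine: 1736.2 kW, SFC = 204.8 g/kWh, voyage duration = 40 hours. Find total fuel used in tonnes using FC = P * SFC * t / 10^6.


Formula: FC (tonnes) = P * SFC * t / 1,000,000
Step 1 — P * SFC * t = 1736.2 * 204.8 * 40 = 14222950.4 g
Step 2 — FC (tonnes) = 14222950.4 / 1,000,000 ≈ 14.223 tonnes (5 s.f.)

14.223 tonnes


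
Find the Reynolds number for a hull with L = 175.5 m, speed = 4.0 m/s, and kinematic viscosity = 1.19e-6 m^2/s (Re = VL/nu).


Formula: Re = V * L / nu
Step 1 — V * L = 4.0 * 175.5 = 702.0 m^2/s
Step 2 — Re = 702.0 / 1.19e-6 = 5.90e+08

5.90e+08


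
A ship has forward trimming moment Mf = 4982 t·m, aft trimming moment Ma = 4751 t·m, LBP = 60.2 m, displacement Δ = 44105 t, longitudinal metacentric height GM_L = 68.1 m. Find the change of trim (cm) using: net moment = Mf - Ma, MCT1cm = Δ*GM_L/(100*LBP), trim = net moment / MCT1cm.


Formula: net trimming moment = Mf - Ma; MCT1cm = Δ*GM_L/(100*LBP); trim = net moment / MCT1cm
Step 1 — net trimming moment = 4982 - 4751 = 231 t·m
Step 2 — MCT1cm = 44105 * 68.1 / (100 * 60.2) = 498.9287 t·m/cm
Step 3 — trim = 231 / 498.9287 ≈ 0.46299 cm (5 s.f.)

0.46299 cm


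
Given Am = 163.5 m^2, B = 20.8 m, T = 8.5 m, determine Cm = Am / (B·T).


Formula: Cm = Am / (B * T)
Step 1 — B * T = 20.8 * 8.5 = 176.8 m^2
Step 2 — Cm = 163.5 / 176.8 ≈ 0.92477 (5 s.f.)

0.92477


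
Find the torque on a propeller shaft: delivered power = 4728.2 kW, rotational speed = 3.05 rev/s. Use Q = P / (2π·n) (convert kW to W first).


Formula: Q = P_W / (2 * pi * n)
Step 1 — P_W = 4728.2 kW * 1000 = 4728200.0 W
Step 2 — 2 * pi * n = 2 * pi * 3.05 = 19.163715
Step 3 — Q = 4728200.0 / 19.163715 ≈ 246730 N·m (5 s.f.)

246730 N·m


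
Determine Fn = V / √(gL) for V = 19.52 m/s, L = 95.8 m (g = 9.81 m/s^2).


Formula: Fn = V / sqrt(g * L)
Step 1 — g * L = 9.81 * 95.8 = 939.798
Step 2 — sqrt(g * L) = sqrt(939.798) = 30.656125
Step 3 — Fn = 19.52 / 30.656125 ≈ 0.63674 (5 s.f.)

0.63674


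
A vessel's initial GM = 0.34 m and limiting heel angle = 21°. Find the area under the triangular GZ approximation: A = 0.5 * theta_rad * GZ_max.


Formula: GZ_max = GM * sin(theta); Area = 0.5 * theta_rad * GZ_max
Step 1 — GZ_max = 0.34 * sin(21°) = 0.34 * 0.358368 = 0.121845 m
Step 2 — theta_rad = 21 * pi/180 = 0.366519 rad
Step 3 — Area = 0.5 * 0.366519 * 0.121845 ≈ 0.022329 m·rad (5 s.f.)

0.022329 m·rad


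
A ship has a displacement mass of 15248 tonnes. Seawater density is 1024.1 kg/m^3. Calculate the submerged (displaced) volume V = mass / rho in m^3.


Formula: V = mass / rho
Step 1 — convert tonnes to kg: 15248 t * 1000 = 15248000 kg
Step 2 — V = 15248000 / 1024.1 ≈ 14889 m^3 (5 s.f.)

14889 m^3


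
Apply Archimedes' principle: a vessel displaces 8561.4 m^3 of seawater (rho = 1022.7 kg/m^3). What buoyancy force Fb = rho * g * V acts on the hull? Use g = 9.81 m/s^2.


Formula: Fb = rho * g * V
Substituting: Fb = 1022.7 * 9.81 * 8561.4
Intermediate: 1022.7 * 9.81 = 10032.687
Result: Fb = 10032.687 * 8561.4 ≈ 85894000 N (5 s.f.)

85894000 N


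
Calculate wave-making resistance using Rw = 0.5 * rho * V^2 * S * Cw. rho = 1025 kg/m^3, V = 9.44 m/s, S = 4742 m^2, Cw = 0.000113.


Formula: Rw = 0.5 * rho * V^2 * S * Cw
Step 1 — V^2 = 9.44^2 = 89.1136
Step 2 — 0.5 * rho * V^2 = 0.5 * 1025 * 89.1136 = 45670.72
Step 3 — Rw = 45670.72 * 4742 * 0.000113 ≈ 24472 N (5 s.f.)

24472 N


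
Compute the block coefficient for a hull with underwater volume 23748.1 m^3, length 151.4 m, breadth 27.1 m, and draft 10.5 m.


Formula: Cb = V / (L * B * T)
Step 1 — L * B * T = 151.4 * 27.1 * 10.5 = 43080.87 m^3
Step 2 — Cb = 23748.1 / 43080.87 ≈ 0.55124 (5 s.f.)

0.55124


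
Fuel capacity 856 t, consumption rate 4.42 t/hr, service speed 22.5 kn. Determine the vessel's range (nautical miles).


Formula: endurance = fuel / rate; range = endurance * speed
Step 1 — endurance = 856 / 4.42 = 193.6652 hours
Step 2 — range = 193.6652 * 22.5 ≈ 4357.5 nautical miles (5 s.f.)

4357.5 NM


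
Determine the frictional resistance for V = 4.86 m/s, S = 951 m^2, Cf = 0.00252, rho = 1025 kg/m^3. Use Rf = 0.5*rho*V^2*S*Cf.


Formula: Rf = 0.5 * rho * V^2 * S * Cf
Step 1 — V^2 = 4.86^2 = 23.6196
Step 2 — 0.5 * rho * V^2 = 0.5 * 1025 * 23.6196 = 12105.045
Step 3 — Rf = 12105.045 * 951 * 0.00252 ≈ 29010 N (5 s.f.)

29010 N


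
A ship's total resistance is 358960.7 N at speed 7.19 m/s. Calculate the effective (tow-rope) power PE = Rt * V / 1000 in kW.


Formula: PE = Rt * V / 1000 (kW)
Step 1 — PE (W) = 358960.7 * 7.19 = 2580927.433 W
Step 2 — PE (kW) = 2580927.433 / 1000 ≈ 2580.9 kW (5 s.f.)

2580.9 kW


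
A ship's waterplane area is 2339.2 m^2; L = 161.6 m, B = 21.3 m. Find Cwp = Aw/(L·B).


Formula: Cwp = Aw / (L * B)
Step 1 — L * B = 161.6 * 21.3 = 3442.08 m^2
Step 2 — Cwp = 2339.2 / 3442.08 ≈ 0.67959 (5 s.f.)

0.67959


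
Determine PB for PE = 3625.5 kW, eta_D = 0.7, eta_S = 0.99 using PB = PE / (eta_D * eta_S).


Formula: PB = PE / (eta_D * eta_S)
Step 1 — combined efficiency = eta_D * eta_S = 0.7 * 0.99 = 0.693
Step 2 — PB = 3625.5 / 0.693 ≈ 5231.6 kW (5 s.f.)

5231.6 kW


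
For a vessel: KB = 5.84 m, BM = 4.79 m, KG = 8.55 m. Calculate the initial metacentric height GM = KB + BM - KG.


Formula: GM = KB + BM - KG
Step 1 — KM = KB + BM = 5.84 + 4.79 = 10.63 m
Step 2 — GM = KM - KG = 10.63 - 8.55 = 2.08 m

2.08 m


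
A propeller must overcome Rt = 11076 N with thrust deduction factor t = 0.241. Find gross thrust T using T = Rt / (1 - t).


Formula: T = Rt / (1 - t)
Step 1 — (1 - t) = 1 - 0.241 = 0.759
Step 2 — T = 11076 / 0.759 ≈ 14593 N (5 s.f.)

14593 N


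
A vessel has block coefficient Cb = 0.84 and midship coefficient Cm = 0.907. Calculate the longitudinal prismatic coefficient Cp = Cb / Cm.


Formula: Cp = Cb / Cm
Substituting: Cp = 0.84 / 0.907
Result: Cp ≈ 0.92613 (5 s.f.)

0.92613


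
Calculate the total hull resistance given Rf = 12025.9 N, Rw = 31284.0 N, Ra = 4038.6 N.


Formula: Rt = Rf + Rw + Ra
Substituting: Rt = 12025.9 + 31284.0 + 4038.6
Result: Rt = 47348.5 N

47348.5 N


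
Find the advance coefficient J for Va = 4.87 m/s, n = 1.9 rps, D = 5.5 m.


Formula: J = Va / (n * D)
Step 1 — n * D = 1.9 * 5.5 = 10.45
Step 2 — J = 4.87 / 10.45 ≈ 0.46603 (5 s.f.)

0.46603


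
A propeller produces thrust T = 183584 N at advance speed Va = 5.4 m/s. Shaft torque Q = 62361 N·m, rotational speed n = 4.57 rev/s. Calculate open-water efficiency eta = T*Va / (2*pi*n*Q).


Formula: eta = T * Va / (2 * pi * n * Q)
Step 1 — numerator = T * Va = 183584 * 5.4 = 991353.6
Step 2 — 2 * pi * n = 2 * pi * 4.57 = 28.714157
Step 3 — denominator = 28.714157 * 62361 = 1790643.54
Step 4 — eta = 991353.6 / 1790643.54 ≈ 0.55363 (5 s.f.)

0.55363


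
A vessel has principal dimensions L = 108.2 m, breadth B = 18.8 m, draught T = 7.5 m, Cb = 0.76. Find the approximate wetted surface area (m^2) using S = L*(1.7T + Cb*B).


Formula: S = 1.7*L*T + V/T with V = Cb*L*B*T, i.e. S = L * (1.7*T + Cb*B)
Step 1 — 1.7*T = 1.7 * 7.5 = 12.75 m
Step 2 — Cb*B = 0.76 * 18.8 = 14.288 m
Step 3 — 1.7*T + Cb*B = 12.75 + 14.288 = 27.038 m
Step 4 — S = 108.2 * 27.038 ≈ 2925.5 m^2 (5 s.f.)

2925.5 m^2


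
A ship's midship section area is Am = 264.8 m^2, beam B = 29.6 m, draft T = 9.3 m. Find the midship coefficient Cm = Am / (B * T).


Formula: Cm = Am / (B * T)
Step 1 — B * T = 29.6 * 9.3 = 275.28 m^2
Step 2 — Cm = 264.8 / 275.28 ≈ 0.96193 (5 s.f.)

0.96193


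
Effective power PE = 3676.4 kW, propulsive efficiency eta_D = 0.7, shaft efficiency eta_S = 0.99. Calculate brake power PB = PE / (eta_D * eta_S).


Formula: PB = PE / (eta_D * eta_S)
Step 1 — combined efficiency = eta_D * eta_S = 0.7 * 0.99 = 0.693
Step 2 — PB = 3676.4 / 0.693 ≈ 5305.1 kW (5 s.f.)

5305.1 kW


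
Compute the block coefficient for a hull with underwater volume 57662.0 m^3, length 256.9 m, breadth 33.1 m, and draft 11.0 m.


Formula: Cb = V / (L * B * T)
Step 1 — L * B * T = 256.9 * 33.1 * 11.0 = 93537.29 m^3
Step 2 — Cb = 57662.0 / 93537.29 ≈ 0.61646 (5 s.f.)

0.61646


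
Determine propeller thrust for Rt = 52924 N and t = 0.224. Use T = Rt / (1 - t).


Formula: T = Rt / (1 - t)
Step 1 — (1 - t) = 1 - 0.224 = 0.776
Step 2 — T = 52924 / 0.776 ≈ 68201 N (5 s.f.)

68201 N


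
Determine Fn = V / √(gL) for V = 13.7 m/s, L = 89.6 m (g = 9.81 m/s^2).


Formula: Fn = V / sqrt(g * L)
Step 1 — g * L = 9.81 * 89.6 = 878.976
Step 2 — sqrt(g * L) = sqrt(878.976) = 29.647529
Step 3 — Fn = 13.7 / 29.647529 ≈ 0.46210 (5 s.f.)

0.46210


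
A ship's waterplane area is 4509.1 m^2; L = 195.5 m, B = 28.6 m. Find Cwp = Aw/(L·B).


Formula: Cwp = Aw / (L * B)
Step 1 — L * B = 195.5 * 28.6 = 5591.3 m^2
Step 2 — Cwp = 4509.1 / 5591.3 ≈ 0.80645 (5 s.f.)

0.80645


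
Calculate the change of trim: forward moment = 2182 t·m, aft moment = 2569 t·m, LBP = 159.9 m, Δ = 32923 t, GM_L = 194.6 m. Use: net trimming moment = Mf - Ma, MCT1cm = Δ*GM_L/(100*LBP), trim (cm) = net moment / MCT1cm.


Formula: net trimming moment = Mf - Ma; MCT1cm = Δ*GM_L/(100*LBP); trim = net moment / MCT1cm
Step 1 — net trimming moment = 2182 - 2569 = -387 t·m
Step 2 — MCT1cm = 32923 * 194.6 / (100 * 159.9) = 400.6764 t·m/cm
Step 3 — trim = -387 / 400.6764 ≈ -0.96587 cm (5 s.f.)

-0.96587 cm


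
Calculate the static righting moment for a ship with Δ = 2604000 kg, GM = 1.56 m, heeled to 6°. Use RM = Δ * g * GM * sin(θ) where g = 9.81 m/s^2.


Formula: GZ = GM * sin(theta); RM = disp * g * GZ
Step 1 — GZ = 1.56 * sin(6°) = 1.56 * 0.104528 = 0.163064 m
Step 2 — RM = 2604000 * 9.81 * 0.163064 ≈ 4165500 N·m (5 s.f.)

4165500 N·m


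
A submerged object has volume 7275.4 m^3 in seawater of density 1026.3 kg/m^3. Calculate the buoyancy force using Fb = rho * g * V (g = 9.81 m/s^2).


Formula: Fb = rho * g * V
Substituting: Fb = 1026.3 * 9.81 * 7275.4
Intermediate: 1026.3 * 9.81 = 10068.003
Result: Fb = 10068.003 * 7275.4 ≈ 73249000 N (5 s.f.)

73249000 N


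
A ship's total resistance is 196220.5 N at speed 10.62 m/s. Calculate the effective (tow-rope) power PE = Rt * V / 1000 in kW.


Formula: PE = Rt * V / 1000 (kW)
Step 1 — PE (W) = 196220.5 * 10.62 = 2083861.71 W
Step 2 — PE (kW) = 2083861.71 / 1000 ≈ 2083.9 kW (5 s.f.)

2083.9 kW


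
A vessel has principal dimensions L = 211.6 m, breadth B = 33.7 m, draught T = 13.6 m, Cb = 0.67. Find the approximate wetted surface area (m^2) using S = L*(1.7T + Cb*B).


Formula: S = 1.7*L*T + V/T with V = Cb*L*B*T, i.e. S = L * (1.7*T + Cb*B)
Step 1 — 1.7*T = 1.7 * 13.6 = 23.12 m
Step 2 — Cb*B = 0.67 * 33.7 = 22.579 m
Step 3 — 1.7*T + Cb*B = 23.12 + 22.579 = 45.699 m
Step 4 — S = 211.6 * 45.699 ≈ 9669.9 m^2 (5 s.f.)

9669.9 m^2


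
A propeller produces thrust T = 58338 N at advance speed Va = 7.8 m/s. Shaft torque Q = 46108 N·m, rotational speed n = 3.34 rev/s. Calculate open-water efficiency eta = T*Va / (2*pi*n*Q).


Formula: eta = T * Va / (2 * pi * n * Q)
Step 1 — numerator = T * Va = 58338 * 7.8 = 455036.4
Step 2 — 2 * pi * n = 2 * pi * 3.34 = 20.985839
Step 3 — denominator = 20.985839 * 46108 = 967615.06
Step 4 — eta = 455036.4 / 967615.06 ≈ 0.47027 (5 s.f.)

0.47027


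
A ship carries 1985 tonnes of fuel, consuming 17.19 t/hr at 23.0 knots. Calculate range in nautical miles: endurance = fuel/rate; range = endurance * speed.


Formula: endurance = fuel / rate; range = endurance * speed
Step 1 — endurance = 1985 / 17.19 = 115.4741 hours
Step 2 — range = 115.4741 * 23.0 ≈ 2655.9 nautical miles (5 s.f.)

2655.9 NM


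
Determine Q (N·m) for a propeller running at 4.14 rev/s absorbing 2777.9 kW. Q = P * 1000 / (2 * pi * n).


Formula: Q = P_W / (2 * pi * n)
Step 1 — P_W = 2777.9 kW * 1000 = 2777900.0 W
Step 2 — 2 * pi * n = 2 * pi * 4.14 = 26.012387
Step 3 — Q = 2777900.0 / 26.012387 ≈ 106790 N·m (5 s.f.)

106790 N·m


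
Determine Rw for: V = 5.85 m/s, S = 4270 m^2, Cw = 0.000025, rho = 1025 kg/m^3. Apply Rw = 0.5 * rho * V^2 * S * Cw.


Formula: Rw = 0.5 * rho * V^2 * S * Cw
Step 1 — V^2 = 5.85^2 = 34.2225
Step 2 — 0.5 * rho * V^2 = 0.5 * 1025 * 34.2225 = 17539.03125
Step 3 — Rw = 17539.03125 * 4270 * 0.000025 ≈ 1872.3 N (5 s.f.)

1872.3 N


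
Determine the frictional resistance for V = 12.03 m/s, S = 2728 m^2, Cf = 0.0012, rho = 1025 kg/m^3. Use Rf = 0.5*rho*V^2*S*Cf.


Formula: Rf = 0.5 * rho * V^2 * S * Cf
Step 1 — V^2 = 12.03^2 = 144.7209
Step 2 — 0.5 * rho * V^2 = 0.5 * 1025 * 144.7209 = 74169.46125
Step 3 — Rf = 74169.46125 * 2728 * 0.0012 ≈ 242800 N (5 s.f.)

242800 N


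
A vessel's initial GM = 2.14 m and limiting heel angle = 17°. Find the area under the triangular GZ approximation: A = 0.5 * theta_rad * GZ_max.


Formula: GZ_max = GM * sin(theta); Area = 0.5 * theta_rad * GZ_max
Step 1 — GZ_max = 2.14 * sin(17°) = 2.14 * 0.292372 = 0.625676 m
Step 2 — theta_rad = 17 * pi/180 = 0.296706 rad
Step 3 — Area = 0.5 * 0.296706 * 0.625676 ≈ 0.092821 m·rad (5 s.f.)

0.092821 m·rad


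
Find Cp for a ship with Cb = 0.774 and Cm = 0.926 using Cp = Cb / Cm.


Formula: Cp = Cb / Cm
Substituting: Cp = 0.774 / 0.926
Result: Cp ≈ 0.83585 (5 s.f.)

0.83585


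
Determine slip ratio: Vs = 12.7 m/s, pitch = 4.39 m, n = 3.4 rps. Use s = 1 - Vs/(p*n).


Formula: s = 1 - Vs / (p * n)
Step 1 — p * n = 4.39 * 3.4 = 14.926
Step 2 — Vs / (p*n) = 12.7 / 14.926 = 0.850864 (6 d.p.)
Step 3 — s = 1 - 0.850864 = 0.149136

0.149136


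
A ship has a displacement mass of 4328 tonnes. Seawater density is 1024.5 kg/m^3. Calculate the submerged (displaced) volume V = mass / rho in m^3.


Formula: V = mass / rho
Step 1 — convert tonnes to kg: 4328 t * 1000 = 4328000 kg
Step 2 — V = 4328000 / 1024.5 ≈ 4224.5 m^3 (5 s.f.)

4224.5 m^3


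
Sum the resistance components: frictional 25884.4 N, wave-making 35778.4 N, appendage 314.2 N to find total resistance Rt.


Formula: Rt = Rf + Rw + Ra
Substituting: Rt = 25884.4 + 35778.4 + 314.2
Result: Rt = 61977.0 N

61977.0 N


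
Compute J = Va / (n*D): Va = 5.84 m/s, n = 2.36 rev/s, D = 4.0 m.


Formula: J = Va / (n * D)
Step 1 — n * D = 2.36 * 4.0 = 9.44
Step 2 — J = 5.84 / 9.44 ≈ 0.61864 (5 s.f.)

0.61864


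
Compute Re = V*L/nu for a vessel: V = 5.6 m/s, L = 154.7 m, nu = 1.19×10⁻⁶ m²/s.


Formula: Re = V * L / nu
Step 1 — V * L = 5.6 * 154.7 = 866.32 m^2/s
Step 2 — Re = 866.32 / 1.19e-6 = 7.28e+08

7.28e+08


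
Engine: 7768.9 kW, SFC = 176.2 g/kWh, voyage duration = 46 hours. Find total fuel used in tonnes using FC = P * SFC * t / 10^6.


Formula: FC (tonnes) = P * SFC * t / 1,000,000
Step 1 — P * SFC * t = 7768.9 * 176.2 * 46 = 62968488.28 g
Step 2 — FC (tonnes) = 62968488.28 / 1,000,000 ≈ 62.968 tonnes (5 s.f.)

62.968 tonnes


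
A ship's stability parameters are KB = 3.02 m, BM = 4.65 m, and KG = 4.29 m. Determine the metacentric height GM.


Formula: GM = KB + BM - KG
Step 1 — KM = KB + BM = 3.02 + 4.65 = 7.67 m
Step 2 — GM = KM - KG = 7.67 - 4.29 = 3.38 m

3.38 m


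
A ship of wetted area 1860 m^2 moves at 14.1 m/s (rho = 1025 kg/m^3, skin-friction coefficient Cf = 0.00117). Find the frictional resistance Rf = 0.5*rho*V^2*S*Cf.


Formula: Rf = 0.5 * rho * V^2 * S * Cf
Step 1 — V^2 = 14.1^2 = 198.81
Step 2 — 0.5 * rho * V^2 = 0.5 * 1025 * 198.81 = 101890.125
Step 3 — Rf = 101890.125 * 1860 * 0.00117 ≈ 221730 N (5 s.f.)

221730 N


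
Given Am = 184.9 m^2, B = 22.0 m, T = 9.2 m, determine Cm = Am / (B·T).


Formula: Cm = Am / (B * T)
Step 1 — B * T = 22.0 * 9.2 = 202.4 m^2
Step 2 — Cm = 184.9 / 202.4 ≈ 0.91354 (5 s.f.)

0.91354


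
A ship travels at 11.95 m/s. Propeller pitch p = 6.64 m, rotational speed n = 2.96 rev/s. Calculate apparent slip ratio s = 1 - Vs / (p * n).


Formula: s = 1 - Vs / (p * n)
Step 1 — p * n = 6.64 * 2.96 = 19.6544
Step 2 — Vs / (p*n) = 11.95 / 19.6544 = 0.608006 (6 d.p.)
Step 3 — s = 1 - 0.608006 = 0.391994

0.391994


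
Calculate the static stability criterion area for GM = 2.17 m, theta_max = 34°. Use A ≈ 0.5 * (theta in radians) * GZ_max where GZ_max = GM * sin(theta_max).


Formula: GZ_max = GM * sin(theta); Area = 0.5 * theta_rad * GZ_max
Step 1 — GZ_max = 2.17 * sin(34°) = 2.17 * 0.559193 = 1.213449 m
Step 2 — theta_rad = 34 * pi/180 = 0.593412 rad
Step 3 — Area = 0.5 * 0.593412 * 1.213449 ≈ 0.36004 m·rad (5 s.f.)

0.36004 m·rad


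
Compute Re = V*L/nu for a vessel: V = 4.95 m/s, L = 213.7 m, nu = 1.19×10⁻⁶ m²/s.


Formula: Re = V * L / nu
Step 1 — V * L = 4.95 * 213.7 = 1057.815 m^2/s
Step 2 — Re = 1057.815 / 1.19e-6 = 8.89e+08

8.89e+08


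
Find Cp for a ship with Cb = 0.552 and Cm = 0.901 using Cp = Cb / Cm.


Formula: Cp = Cb / Cm
Substituting: Cp = 0.552 / 0.901
Result: Cp ≈ 0.61265 (5 s.f.)

0.61265


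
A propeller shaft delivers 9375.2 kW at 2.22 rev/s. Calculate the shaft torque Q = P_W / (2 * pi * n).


Formula: Q = P_W / (2 * pi * n)
Step 1 — P_W = 9375.2 kW * 1000 = 9375200.0 W
Step 2 — 2 * pi * n = 2 * pi * 2.22 = 13.948671
Step 3 — Q = 9375200.0 / 13.948671 ≈ 672120 N·m (5 s.f.)

672120 N·m


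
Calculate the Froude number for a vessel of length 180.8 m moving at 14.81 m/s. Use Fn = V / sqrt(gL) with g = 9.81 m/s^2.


Formula: Fn = V / sqrt(g * L)
Step 1 — g * L = 9.81 * 180.8 = 1773.648
Step 2 — sqrt(g * L) = sqrt(1773.648) = 42.114701
Step 3 — Fn = 14.81 / 42.114701 ≈ 0.35166 (5 s.f.)

0.35166


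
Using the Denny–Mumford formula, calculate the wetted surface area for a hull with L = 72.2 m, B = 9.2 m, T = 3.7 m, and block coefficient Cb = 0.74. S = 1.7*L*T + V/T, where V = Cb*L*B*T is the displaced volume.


Formula: S = 1.7*L*T + V/T with V = Cb*L*B*T, i.e. S = L * (1.7*T + Cb*B)
Step 1 — 1.7*T = 1.7 * 3.7 = 6.29 m
Step 2 — Cb*B = 0.74 * 9.2 = 6.808 m
Step 3 — 1.7*T + Cb*B = 6.29 + 6.808 = 13.098 m
Step 4 — S = 72.2 * 13.098 ≈ 945.68 m^2 (5 s.f.)

945.68 m^2


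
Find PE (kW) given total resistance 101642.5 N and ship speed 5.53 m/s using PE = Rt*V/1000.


Formula: PE = Rt * V / 1000 (kW)
Step 1 — PE (W) = 101642.5 * 5.53 = 562083.025 W
Step 2 — PE (kW) = 562083.025 / 1000 ≈ 562.08 kW (5 s.f.)

562.08 kW


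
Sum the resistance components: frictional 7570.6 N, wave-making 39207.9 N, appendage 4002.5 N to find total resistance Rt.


Formula: Rt = Rf + Rw + Ra
Substituting: Rt = 7570.6 + 39207.9 + 4002.5
Result: Rt = 50781.0 N

50781.0 N


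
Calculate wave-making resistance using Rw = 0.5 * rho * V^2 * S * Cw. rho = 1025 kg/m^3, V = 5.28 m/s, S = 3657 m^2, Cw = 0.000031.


Formula: Rw = 0.5 * rho * V^2 * S * Cw
Step 1 — V^2 = 5.28^2 = 27.8784
Step 2 — 0.5 * rho * V^2 = 0.5 * 1025 * 27.8784 = 14287.68
Step 3 — Rw = 14287.68 * 3657 * 0.000031 ≈ 1619.8 N (5 s.f.)

1619.8 N


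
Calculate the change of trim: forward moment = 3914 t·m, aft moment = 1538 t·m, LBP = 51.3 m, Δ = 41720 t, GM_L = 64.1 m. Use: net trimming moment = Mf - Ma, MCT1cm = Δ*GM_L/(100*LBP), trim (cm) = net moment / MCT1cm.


Formula: net trimming moment = Mf - Ma; MCT1cm = Δ*GM_L/(100*LBP); trim = net moment / MCT1cm
Step 1 — net trimming moment = 3914 - 1538 = 2376 t·m
Step 2 — MCT1cm = 41720 * 64.1 / (100 * 51.3) = 521.2967 t·m/cm
Step 3 — trim = 2376 / 521.2967 ≈ 4.5579 cm (5 s.f.)

4.5579 cm


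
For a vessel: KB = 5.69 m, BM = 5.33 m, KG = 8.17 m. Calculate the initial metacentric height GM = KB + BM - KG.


Formula: GM = KB + BM - KG
Step 1 — KM = KB + BM = 5.69 + 5.33 = 11.02 m
Step 2 — GM = KM - KG = 11.02 - 8.17 = 2.85 m

2.85 m


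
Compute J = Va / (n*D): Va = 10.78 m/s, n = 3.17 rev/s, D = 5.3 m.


Formula: J = Va / (n * D)
Step 1 — n * D = 3.17 * 5.3 = 16.801
Step 2 — J = 10.78 / 16.801 ≈ 0.64163 (5 s.f.)

0.64163


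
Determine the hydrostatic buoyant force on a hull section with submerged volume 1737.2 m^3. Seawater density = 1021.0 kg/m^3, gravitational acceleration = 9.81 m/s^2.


Formula: Fb = rho * g * V
Substituting: Fb = 1021.0 * 9.81 * 1737.2
Intermediate: 1021.0 * 9.81 = 10016.01
Result: Fb = 10016.01 * 1737.2 ≈ 17400000 N (5 s.f.)

17400000 N


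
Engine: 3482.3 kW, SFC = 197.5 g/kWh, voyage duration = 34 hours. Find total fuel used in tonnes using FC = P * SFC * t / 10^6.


Formula: FC (tonnes) = P * SFC * t / 1,000,000
Step 1 — P * SFC * t = 3482.3 * 197.5 * 34 = 23383644.5 g
Step 2 — FC (tonnes) = 23383644.5 / 1,000,000 ≈ 23.384 tonnes (5 s.f.)

23.384 tonnes


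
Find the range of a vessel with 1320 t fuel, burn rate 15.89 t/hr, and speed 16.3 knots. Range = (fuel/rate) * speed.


Formula: endurance = fuel / rate; range = endurance * speed
Step 1 — endurance = 1320 / 15.89 = 83.0711 hours
Step 2 — range = 83.0711 * 16.3 ≈ 1354.1 nautical miles (5 s.f.)

1354.1 NM


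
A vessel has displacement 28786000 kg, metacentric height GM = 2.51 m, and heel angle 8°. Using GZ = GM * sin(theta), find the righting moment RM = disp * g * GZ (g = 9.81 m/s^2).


Formula: GZ = GM * sin(theta); RM = disp * g * GZ
Step 1 — GZ = 2.51 * sin(8°) = 2.51 * 0.139173 = 0.349324 m
Step 2 — RM = 28786000 * 9.81 * 0.349324 ≈ 98646000 N·m (5 s.f.)

98646000 N·m


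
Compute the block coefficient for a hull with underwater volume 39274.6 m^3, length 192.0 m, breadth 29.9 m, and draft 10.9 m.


Formula: Cb = V / (L * B * T)
Step 1 — L * B * T = 192.0 * 29.9 * 10.9 = 62574.72 m^3
Step 2 — Cb = 39274.6 / 62574.72 ≈ 0.62764 (5 s.f.)

0.62764


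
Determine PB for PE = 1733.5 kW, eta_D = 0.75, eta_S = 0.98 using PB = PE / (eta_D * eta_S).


Formula: PB = PE / (eta_D * eta_S)
Step 1 — combined efficiency = eta_D * eta_S = 0.75 * 0.98 = 0.735
Step 2 — PB = 1733.5 / 0.735 ≈ 2358.5 kW (5 s.f.)

2358.5 kW


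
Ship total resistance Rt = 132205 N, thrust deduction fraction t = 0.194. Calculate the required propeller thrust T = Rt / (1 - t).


Formula: T = Rt / (1 - t)
Step 1 — (1 - t) = 1 - 0.194 = 0.806
Step 2 — T = 132205 / 0.806 ≈ 164030 N (5 s.f.)

164030 N


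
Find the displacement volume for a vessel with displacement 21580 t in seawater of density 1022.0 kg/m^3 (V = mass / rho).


Formula: V = mass / rho
Step 1 — convert tonnes to kg: 21580 t * 1000 = 21580000 kg
Step 2 — V = 21580000 / 1022.0 ≈ 21115 m^3 (5 s.f.)

21115 m^3


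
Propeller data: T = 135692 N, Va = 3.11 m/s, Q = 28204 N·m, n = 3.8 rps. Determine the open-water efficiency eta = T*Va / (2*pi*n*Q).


Formula: eta = T * Va / (2 * pi * n * Q)
Step 1 — numerator = T * Va = 135692 * 3.11 = 422002.12
Step 2 — 2 * pi * n = 2 * pi * 3.8 = 23.876104
Step 3 — denominator = 23.876104 * 28204 = 673401.64
Step 4 — eta = 422002.12 / 673401.64 ≈ 0.62667 (5 s.f.)

0.62667


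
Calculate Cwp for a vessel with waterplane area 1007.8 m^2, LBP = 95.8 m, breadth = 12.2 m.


Formula: Cwp = Aw / (L * B)
Step 1 — L * B = 95.8 * 12.2 = 1168.76 m^2
Step 2 — Cwp = 1007.8 / 1168.76 ≈ 0.86228 (5 s.f.)

0.86228


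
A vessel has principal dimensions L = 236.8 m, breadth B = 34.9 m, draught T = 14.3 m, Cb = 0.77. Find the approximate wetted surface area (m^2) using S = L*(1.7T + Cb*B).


Formula: S = 1.7*L*T + V/T with V = Cb*L*B*T, i.e. S = L * (1.7*T + Cb*B)
Step 1 — 1.7*T = 1.7 * 14.3 = 24.31 m
Step 2 — Cb*B = 0.77 * 34.9 = 26.873 m
Step 3 — 1.7*T + Cb*B = 24.31 + 26.873 = 51.183 m
Step 4 — S = 236.8 * 51.183 ≈ 12120 m^2 (5 s.f.)

12120 m^2


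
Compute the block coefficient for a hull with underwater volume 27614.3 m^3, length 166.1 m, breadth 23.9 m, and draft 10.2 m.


Formula: Cb = V / (L * B * T)
Step 1 — L * B * T = 166.1 * 23.9 * 10.2 = 40491.858 m^3
Step 2 — Cb = 27614.3 / 40491.858 ≈ 0.68197 (5 s.f.)

0.68197


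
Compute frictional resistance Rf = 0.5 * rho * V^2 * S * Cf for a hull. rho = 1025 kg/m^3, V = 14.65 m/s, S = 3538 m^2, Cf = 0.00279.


Formula: Rf = 0.5 * rho * V^2 * S * Cf
Step 1 — V^2 = 14.65^2 = 214.6225
Step 2 — 0.5 * rho * V^2 = 0.5 * 1025 * 214.6225 = 109994.03125
Step 3 — Rf = 109994.03125 * 3538 * 0.00279 ≈ 1085800 N (5 s.f.)

1085800 N


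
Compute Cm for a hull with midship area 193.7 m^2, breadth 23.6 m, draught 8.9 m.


Formula: Cm = Am / (B * T)
Step 1 — B * T = 23.6 * 8.9 = 210.04 m^2
Step 2 — Cm = 193.7 / 210.04 ≈ 0.92221 (5 s.f.)

0.92221


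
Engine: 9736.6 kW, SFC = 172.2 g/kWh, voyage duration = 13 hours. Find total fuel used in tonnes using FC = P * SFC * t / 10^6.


Formula: FC (tonnes) = P * SFC * t / 1,000,000
Step 1 — P * SFC * t = 9736.6 * 172.2 * 13 = 21796352.76 g
Step 2 — FC (tonnes) = 21796352.76 / 1,000,000 ≈ 21.796 tonnes (5 s.f.)

21.796 tonnes


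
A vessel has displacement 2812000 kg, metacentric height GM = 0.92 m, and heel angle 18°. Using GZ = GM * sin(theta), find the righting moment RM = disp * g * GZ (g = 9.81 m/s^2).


Formula: GZ = GM * sin(theta); RM = disp * g * GZ
Step 1 — GZ = 0.92 * sin(18°) = 0.92 * 0.309017 = 0.284296 m
Step 2 — RM = 2812000 * 9.81 * 0.284296 ≈ 7842500 N·m (5 s.f.)

7842500 N·m


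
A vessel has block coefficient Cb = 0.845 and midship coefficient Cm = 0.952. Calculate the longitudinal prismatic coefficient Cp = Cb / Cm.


Formula: Cp = Cb / Cm
Substituting: Cp = 0.845 / 0.952
Result: Cp ≈ 0.88761 (5 s.f.)

0.88761


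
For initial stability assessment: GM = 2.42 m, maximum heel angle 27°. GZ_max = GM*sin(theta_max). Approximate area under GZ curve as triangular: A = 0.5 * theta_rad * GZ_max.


Formula: GZ_max = GM * sin(theta); Area = 0.5 * theta_rad * GZ_max
Step 1 — GZ_max = 2.42 * sin(27°) = 2.42 * 0.45399 = 1.098656 m
Step 2 — theta_rad = 27 * pi/180 = 0.471239 rad
Step 3 — Area = 0.5 * 0.471239 * 1.098656 ≈ 0.25886 m·rad (5 s.f.)

0.25886 m·rad


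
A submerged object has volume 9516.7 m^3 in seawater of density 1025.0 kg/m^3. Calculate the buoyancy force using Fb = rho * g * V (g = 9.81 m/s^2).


Formula: Fb = rho * g * V
Substituting: Fb = 1025.0 * 9.81 * 9516.7
Intermediate: 1025.0 * 9.81 = 10055.25
Result: Fb = 10055.25 * 9516.7 ≈ 95693000 N (5 s.f.)

95693000 N


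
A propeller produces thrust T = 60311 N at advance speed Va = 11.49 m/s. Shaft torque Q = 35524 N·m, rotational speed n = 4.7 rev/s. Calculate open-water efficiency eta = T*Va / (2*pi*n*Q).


Formula: eta = T * Va / (2 * pi * n * Q)
Step 1 — numerator = T * Va = 60311 * 11.49 = 692973.39
Step 2 — 2 * pi * n = 2 * pi * 4.7 = 29.530971
Step 3 — denominator = 29.530971 * 35524 = 1049058.21
Step 4 — eta = 692973.39 / 1049058.21 ≈ 0.66057 (5 s.f.)

0.66057


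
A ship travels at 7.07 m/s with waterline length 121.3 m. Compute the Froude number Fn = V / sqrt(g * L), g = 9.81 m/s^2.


Formula: Fn = V / sqrt(g * L)
Step 1 — g * L = 9.81 * 121.3 = 1189.953
Step 2 — sqrt(g * L) = sqrt(1189.953) = 34.495695
Step 3 — Fn = 7.07 / 34.495695 ≈ 0.20495 (5 s.f.)

0.20495


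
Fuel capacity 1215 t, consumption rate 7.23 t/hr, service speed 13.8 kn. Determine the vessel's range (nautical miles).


Formula: endurance = fuel / rate; range = endurance * speed
Step 1 — endurance = 1215 / 7.23 = 168.0498 hours
Step 2 — range = 168.0498 * 13.8 ≈ 2319.1 nautical miles (5 s.f.)

2319.1 NM


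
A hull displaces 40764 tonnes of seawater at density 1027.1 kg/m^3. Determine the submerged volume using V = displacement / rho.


Formula: V = mass / rho
Step 1 — convert tonnes to kg: 40764 t * 1000 = 40764000 kg
Step 2 — V = 40764000 / 1027.1 ≈ 39688 m^3 (5 s.f.)

39688 m^3


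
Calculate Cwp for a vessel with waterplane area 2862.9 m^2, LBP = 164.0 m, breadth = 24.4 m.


Formula: Cwp = Aw / (L * B)
Step 1 — L * B = 164.0 * 24.4 = 4001.6 m^2
Step 2 — Cwp = 2862.9 / 4001.6 ≈ 0.71544 (5 s.f.)

0.71544


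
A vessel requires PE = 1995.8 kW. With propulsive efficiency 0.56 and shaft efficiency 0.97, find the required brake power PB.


Formula: PB = PE / (eta_D * eta_S)
Step 1 — combined efficiency = eta_D * eta_S = 0.56 * 0.97 = 0.5432
Step 2 — PB = 1995.8 / 0.5432 ≈ 3674.2 kW (5 s.f.)

3674.2 kW


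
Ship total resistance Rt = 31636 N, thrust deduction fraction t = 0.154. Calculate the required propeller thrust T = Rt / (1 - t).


Formula: T = Rt / (1 - t)
Step 1 — (1 - t) = 1 - 0.154 = 0.846
Step 2 — T = 31636 / 0.846 ≈ 37395 N (5 s.f.)

37395 N


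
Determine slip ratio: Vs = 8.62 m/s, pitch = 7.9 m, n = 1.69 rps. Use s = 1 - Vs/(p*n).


Formula: s = 1 - Vs / (p * n)
Step 1 — p * n = 7.9 * 1.69 = 13.351
Step 2 — Vs / (p*n) = 8.62 / 13.351 = 0.645645 (6 d.p.)
Step 3 — s = 1 - 0.645645 = 0.354355

0.354355


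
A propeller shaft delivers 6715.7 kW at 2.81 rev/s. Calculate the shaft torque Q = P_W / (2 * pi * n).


Formula: Q = P_W / (2 * pi * n)
Step 1 — P_W = 6715.7 kW * 1000 = 6715700.0 W
Step 2 — 2 * pi * n = 2 * pi * 2.81 = 17.655751
Step 3 — Q = 6715700.0 / 17.655751 ≈ 380370 N·m (5 s.f.)

380370 N·m


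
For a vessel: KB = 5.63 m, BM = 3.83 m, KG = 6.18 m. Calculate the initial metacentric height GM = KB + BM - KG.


Formula: GM = KB + BM - KG
Step 1 — KM = KB + BM = 5.63 + 3.83 = 9.46 m
Step 2 — GM = KM - KG = 9.46 - 6.18 = 3.28 m

3.28 m


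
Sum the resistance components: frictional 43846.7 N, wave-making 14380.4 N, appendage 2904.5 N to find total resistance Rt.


Formula: Rt = Rf + Rw + Ra
Substituting: Rt = 43846.7 + 14380.4 + 2904.5
Result: Rt = 61131.6 N

61131.6 N


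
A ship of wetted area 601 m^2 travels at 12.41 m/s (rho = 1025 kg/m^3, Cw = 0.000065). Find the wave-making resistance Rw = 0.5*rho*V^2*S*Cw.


Formula: Rw = 0.5 * rho * V^2 * S * Cw
Step 1 — V^2 = 12.41^2 = 154.0081
Step 2 — 0.5 * rho * V^2 = 0.5 * 1025 * 154.0081 = 78929.15125
Step 3 — Rw = 78929.15125 * 601 * 0.000065 ≈ 3083.4 N (5 s.f.)

3083.4 N


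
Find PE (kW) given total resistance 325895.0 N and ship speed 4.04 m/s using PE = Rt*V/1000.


Formula: PE = Rt * V / 1000 (kW)
Step 1 — PE (W) = 325895.0 * 4.04 = 1316615.8 W
Step 2 — PE (kW) = 1316615.8 / 1000 ≈ 1316.6 kW (5 s.f.)

1316.6 kW


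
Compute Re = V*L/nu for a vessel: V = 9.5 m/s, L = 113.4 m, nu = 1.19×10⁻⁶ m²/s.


Formula: Re = V * L / nu
Step 1 — V * L = 9.5 * 113.4 = 1077.3 m^2/s
Step 2 — Re = 1077.3 / 1.19e-6 = 9.05e+08

9.05e+08


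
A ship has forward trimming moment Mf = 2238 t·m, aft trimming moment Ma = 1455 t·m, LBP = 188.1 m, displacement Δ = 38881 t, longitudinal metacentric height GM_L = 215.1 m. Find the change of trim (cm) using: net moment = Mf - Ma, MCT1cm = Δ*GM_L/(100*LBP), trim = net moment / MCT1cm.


Formula: net trimming moment = Mf - Ma; MCT1cm = Δ*GM_L/(100*LBP); trim = net moment / MCT1cm
Step 1 — net trimming moment = 2238 - 1455 = 783 t·m
Step 2 — MCT1cm = 38881 * 215.1 / (100 * 188.1) = 444.62 t·m/cm
Step 3 — trim = 783 / 444.62 ≈ 1.7611 cm (5 s.f.)

1.7611 cm


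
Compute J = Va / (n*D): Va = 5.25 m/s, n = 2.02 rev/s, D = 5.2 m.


Formula: J = Va / (n * D)
Step 1 — n * D = 2.02 * 5.2 = 10.504
Step 2 — J = 5.25 / 10.504 ≈ 0.49981 (5 s.f.)

0.49981


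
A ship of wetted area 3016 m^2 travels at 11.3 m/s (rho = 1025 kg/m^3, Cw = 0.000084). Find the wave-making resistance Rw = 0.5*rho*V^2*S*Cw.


Formula: Rw = 0.5 * rho * V^2 * S * Cw
Step 1 — V^2 = 11.3^2 = 127.69
Step 2 — 0.5 * rho * V^2 = 0.5 * 1025 * 127.69 = 65441.125
Step 3 — Rw = 65441.125 * 3016 * 0.000084 ≈ 16579 N (5 s.f.)

16579 N


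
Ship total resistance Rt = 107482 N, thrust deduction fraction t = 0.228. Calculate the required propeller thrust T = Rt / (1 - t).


Formula: T = Rt / (1 - t)
Step 1 — (1 - t) = 1 - 0.228 = 0.772
Step 2 — T = 107482 / 0.772 ≈ 139230 N (5 s.f.)

139230 N


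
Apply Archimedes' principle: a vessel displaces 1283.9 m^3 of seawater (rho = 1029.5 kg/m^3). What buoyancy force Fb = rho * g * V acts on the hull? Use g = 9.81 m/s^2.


Formula: Fb = rho * g * V
Substituting: Fb = 1029.5 * 9.81 * 1283.9
Intermediate: 1029.5 * 9.81 = 10099.395
Result: Fb = 10099.395 * 1283.9 ≈ 12967000 N (5 s.f.)

12967000 N


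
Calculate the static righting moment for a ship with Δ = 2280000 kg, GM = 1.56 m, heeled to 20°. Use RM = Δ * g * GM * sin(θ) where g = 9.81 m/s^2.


Formula: GZ = GM * sin(theta); RM = disp * g * GZ
Step 1 — GZ = 1.56 * sin(20°) = 1.56 * 0.34202 = 0.533551 m
Step 2 — RM = 2280000 * 9.81 * 0.533551 ≈ 11934000 N·m (5 s.f.)

11934000 N·m


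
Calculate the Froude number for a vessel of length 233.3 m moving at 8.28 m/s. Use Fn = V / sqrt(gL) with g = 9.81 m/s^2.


Formula: Fn = V / sqrt(g * L)
Step 1 — g * L = 9.81 * 233.3 = 2288.673
Step 2 — sqrt(g * L) = sqrt(2288.673) = 47.840077
Step 3 — Fn = 8.28 / 47.840077 ≈ 0.17308 (5 s.f.)

0.17308
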